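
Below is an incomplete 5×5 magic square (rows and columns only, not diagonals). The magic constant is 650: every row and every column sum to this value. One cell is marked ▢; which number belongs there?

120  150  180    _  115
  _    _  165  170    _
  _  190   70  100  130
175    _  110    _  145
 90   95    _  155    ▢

From row 1, 650 − (120 + 150 + 180 + 115) gives (1,4) = 85.
From row 3, 650 − (190 + 70 + 100 + 130) gives (3,1) = 160.
Column 1 must total 650; the given cells sum to 545, so (2,1) = 105.
Using column 3: 180 + 165 + 70 + 110 + ? → (5,3) = 650 − 525 = 125.
Column 4 must total 650; the given cells sum to 510, so (4,4) = 140.
The remaining cell in row 4 is (4,2) = 650 − 570 = 80.
From row 5, 650 − (90 + 95 + 125 + 155) gives (5,5) = 185.

185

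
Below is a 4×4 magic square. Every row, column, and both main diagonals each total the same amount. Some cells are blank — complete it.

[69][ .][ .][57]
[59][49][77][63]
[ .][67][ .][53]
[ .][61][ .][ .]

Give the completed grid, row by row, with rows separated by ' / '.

69 71 51 57 / 59 49 77 63 / 73 67 55 53 / 47 61 65 75

Row 2 is already complete: 59 + 49 + 77 + 63 = 248, so that is the magic constant.
The remaining cell in column 2 is (1,2) = 248 − 177 = 71.
Column 4 must total 248; the given cells sum to 173, so (4,4) = 75.
Main diagonal must total 248; the given cells sum to 193, so (3,3) = 55.
Anti-diagonal: 57 + 77 + 67 + ? = 248, so (4,1) = 47.
The remaining cell in row 1 is (1,3) = 248 − 197 = 51.
From row 3, 248 − (67 + 55 + 53) gives (3,1) = 73.
Row 4: 47 + 61 + 75 + ? = 248, so (4,3) = 65.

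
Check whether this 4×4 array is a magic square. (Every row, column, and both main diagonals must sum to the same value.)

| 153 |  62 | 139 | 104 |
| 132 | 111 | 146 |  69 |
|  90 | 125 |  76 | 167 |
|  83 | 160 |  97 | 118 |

Yes

Row 1: 153 + 62 + 139 + 104 = 458.
Row 2: 132 + 111 + 146 + 69 = 458.
Row 3: 90 + 125 + 76 + 167 = 458.
Row 4: 83 + 160 + 97 + 118 = 458.
Column 1: 153 + 132 + 90 + 83 = 458.
Column 2: 62 + 111 + 125 + 160 = 458.
Column 3: 139 + 146 + 76 + 97 = 458.
Column 4: 104 + 69 + 167 + 118 = 458.
Main diagonal: 153 + 111 + 76 + 118 = 458.
Anti-diagonal: 104 + 146 + 125 + 83 = 458.
All lines sum to 458.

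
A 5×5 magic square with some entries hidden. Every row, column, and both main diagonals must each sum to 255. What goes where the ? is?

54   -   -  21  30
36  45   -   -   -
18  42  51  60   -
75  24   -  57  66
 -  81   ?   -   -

Using row 3: 18 + 42 + 51 + 60 + ? → (3,5) = 255 − 171 = 84.
Row 4 must total 255; the given cells sum to 222, so (4,3) = 33.
Using column 1: 54 + 36 + 18 + 75 + ? → (5,1) = 255 − 183 = 72.
Using column 2: 45 + 42 + 24 + 81 + ? → (1,2) = 255 − 192 = 63.
The remaining cell in main diagonal is (5,5) = 255 − 207 = 48.
From anti-diagonal, 255 − (30 + 51 + 24 + 72) gives (2,4) = 78.
The remaining cell in row 1 is (1,3) = 255 − 168 = 87.
Column 4: 21 + 78 + 60 + 57 + ? = 255, so (5,4) = 39.
The remaining cell in column 5 is (2,5) = 255 − 228 = 27.
From row 2, 255 − (36 + 45 + 78 + 27) gives (2,3) = 69.
Row 5: 72 + 81 + 39 + 48 + ? = 255, so (5,3) = 15.

15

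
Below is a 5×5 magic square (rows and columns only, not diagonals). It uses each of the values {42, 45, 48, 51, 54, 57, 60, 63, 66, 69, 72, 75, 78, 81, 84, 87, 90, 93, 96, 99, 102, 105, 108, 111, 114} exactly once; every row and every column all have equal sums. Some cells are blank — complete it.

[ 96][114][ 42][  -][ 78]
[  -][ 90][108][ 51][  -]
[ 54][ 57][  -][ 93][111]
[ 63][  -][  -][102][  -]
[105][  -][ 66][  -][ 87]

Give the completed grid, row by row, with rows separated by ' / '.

The 25 entries sum to 1950, so each line sums to 1950/5 = 390.
The remaining cell in row 1 is (1,4) = 390 − 330 = 60.
From row 3, 390 − (54 + 57 + 93 + 111) gives (3,3) = 75.
From column 1, 390 − (96 + 54 + 63 + 105) gives (2,1) = 72.
Column 3 needs 390; the known cells sum to 291, so (4,3) = 99.
Using column 4: 60 + 51 + 93 + 102 + ? → (5,4) = 390 − 306 = 84.
Row 2 must total 390; the given cells sum to 321, so (2,5) = 69.
Row 5: 105 + 66 + 84 + 87 + ? = 390, so (5,2) = 48.
Using column 2: 114 + 90 + 57 + 48 + ? → (4,2) = 390 − 309 = 81.
Using column 5: 78 + 69 + 111 + 87 + ? → (4,5) = 390 − 345 = 45.

96 114 42 60 78 / 72 90 108 51 69 / 54 57 75 93 111 / 63 81 99 102 45 / 105 48 66 84 87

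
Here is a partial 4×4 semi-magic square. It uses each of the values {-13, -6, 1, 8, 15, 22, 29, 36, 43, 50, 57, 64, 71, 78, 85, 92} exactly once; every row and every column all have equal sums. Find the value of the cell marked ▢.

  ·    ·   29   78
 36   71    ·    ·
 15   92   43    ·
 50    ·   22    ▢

85

The 16 entries sum to 632, so each line sums to 632/4 = 158.
From row 3, 158 − (15 + 92 + 43) gives (3,4) = 8.
The remaining cell in column 1 is (1,1) = 158 − 101 = 57.
The remaining cell in column 3 is (2,3) = 158 − 94 = 64.
Row 1: 57 + 29 + 78 + ? = 158, so (1,2) = -6.
Using row 2: 36 + 71 + 64 + ? → (2,4) = 158 − 171 = -13.
From column 2, 158 − (-6 + 71 + 92) gives (4,2) = 1.
Column 4: 78 + (-13) + 8 + ? = 158, so (4,4) = 85.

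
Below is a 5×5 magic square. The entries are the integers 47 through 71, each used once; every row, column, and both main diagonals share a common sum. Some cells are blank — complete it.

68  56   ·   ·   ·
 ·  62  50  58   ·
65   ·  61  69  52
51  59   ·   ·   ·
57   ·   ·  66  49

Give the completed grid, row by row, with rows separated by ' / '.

The entries are 47 through 71, which sum to 1475, so each line sums to 1475/5 = 295.
Row 3: 65 + 61 + 69 + 52 + ? = 295, so (3,2) = 48.
Column 1 must total 295; the given cells sum to 241, so (2,1) = 54.
From column 2, 295 − (56 + 62 + 48 + 59) gives (5,2) = 70.
From main diagonal, 295 − (68 + 62 + 61 + 49) gives (4,4) = 55.
Anti-diagonal must total 295; the given cells sum to 235, so (1,5) = 60.
Row 2 needs 295; the known cells sum to 224, so (2,5) = 71.
From row 5, 295 − (57 + 70 + 66 + 49) gives (5,3) = 53.
The remaining cell in column 4 is (1,4) = 295 − 248 = 47.
The remaining cell in column 5 is (4,5) = 295 − 232 = 63.
Row 1 must total 295; the given cells sum to 231, so (1,3) = 64.
Row 4 must total 295; the given cells sum to 228, so (4,3) = 67.

68 56 64 47 60 / 54 62 50 58 71 / 65 48 61 69 52 / 51 59 67 55 63 / 57 70 53 66 49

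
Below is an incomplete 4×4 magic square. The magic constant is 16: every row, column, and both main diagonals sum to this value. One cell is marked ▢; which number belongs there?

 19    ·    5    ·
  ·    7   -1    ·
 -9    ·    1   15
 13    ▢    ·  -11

Row 3 must total 16; the given cells sum to 7, so (3,2) = 9.
Column 1: 19 + (-9) + 13 + ? = 16, so (2,1) = -7.
Using column 3: 5 + (-1) + 1 + ? → (4,3) = 16 − 5 = 11.
The remaining cell in anti-diagonal is (1,4) = 16 − 21 = -5.
Row 1 must total 16; the given cells sum to 19, so (1,2) = -3.
From row 2, 16 − (-7 + 7 + (-1)) gives (2,4) = 17.
From row 4, 16 − (13 + 11 + (-11)) gives (4,2) = 3.

3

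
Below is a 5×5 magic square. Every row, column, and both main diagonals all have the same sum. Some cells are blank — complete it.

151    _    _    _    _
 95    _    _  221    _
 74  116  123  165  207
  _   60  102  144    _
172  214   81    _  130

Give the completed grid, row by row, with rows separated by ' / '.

151 158 200 67 109 / 95 137 179 221 53 / 74 116 123 165 207 / 193 60 102 144 186 / 172 214 81 88 130

Row 3 is already complete: 74 + 116 + 123 + 165 + 207 = 685, so that is the magic constant.
Using row 5: 172 + 214 + 81 + 130 + ? → (5,4) = 685 − 597 = 88.
Column 1 needs 685; the known cells sum to 492, so (4,1) = 193.
The remaining cell in column 4 is (1,4) = 685 − 618 = 67.
Using main diagonal: 151 + 123 + 144 + 130 + ? → (2,2) = 685 − 548 = 137.
From anti-diagonal, 685 − (221 + 123 + 60 + 172) gives (1,5) = 109.
Row 4 needs 685; the known cells sum to 499, so (4,5) = 186.
The remaining cell in column 2 is (1,2) = 685 − 527 = 158.
The remaining cell in column 5 is (2,5) = 685 − 632 = 53.
Row 1: 151 + 158 + 67 + 109 + ? = 685, so (1,3) = 200.
From row 2, 685 − (95 + 137 + 221 + 53) gives (2,3) = 179.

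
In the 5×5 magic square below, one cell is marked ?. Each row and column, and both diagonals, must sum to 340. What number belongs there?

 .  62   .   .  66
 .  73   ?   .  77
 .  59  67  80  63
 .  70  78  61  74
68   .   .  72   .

56

Row 3 needs 340; the known cells sum to 269, so (3,1) = 71.
Row 4 needs 340; the known cells sum to 283, so (4,1) = 57.
From column 2, 340 − (62 + 73 + 59 + 70) gives (5,2) = 76.
From column 5, 340 − (66 + 77 + 63 + 74) gives (5,5) = 60.
Using main diagonal: 73 + 67 + 61 + 60 + ? → (1,1) = 340 − 261 = 79.
Anti-diagonal: 66 + 67 + 70 + 68 + ? = 340, so (2,4) = 69.
Using row 5: 68 + 76 + 72 + 60 + ? → (5,3) = 340 − 276 = 64.
Column 1 must total 340; the given cells sum to 275, so (2,1) = 65.
From column 4, 340 − (69 + 80 + 61 + 72) gives (1,4) = 58.
From row 1, 340 − (79 + 62 + 58 + 66) gives (1,3) = 75.
The remaining cell in row 2 is (2,3) = 340 − 284 = 56.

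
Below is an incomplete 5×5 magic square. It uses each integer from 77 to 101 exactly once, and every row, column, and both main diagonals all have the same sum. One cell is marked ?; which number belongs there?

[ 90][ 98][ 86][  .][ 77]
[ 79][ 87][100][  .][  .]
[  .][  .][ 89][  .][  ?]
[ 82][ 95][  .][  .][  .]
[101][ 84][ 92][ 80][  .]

The entries are 77 through 101, which sum to 2225, so each line sums to 2225/5 = 445.
Using row 1: 90 + 98 + 86 + 77 + ? → (1,4) = 445 − 351 = 94.
Row 5: 101 + 84 + 92 + 80 + ? = 445, so (5,5) = 88.
Column 1: 90 + 79 + 82 + 101 + ? = 445, so (3,1) = 93.
The remaining cell in column 2 is (3,2) = 445 − 364 = 81.
The remaining cell in column 3 is (4,3) = 445 − 367 = 78.
Main diagonal: 90 + 87 + 89 + 88 + ? = 445, so (4,4) = 91.
Anti-diagonal needs 445; the known cells sum to 362, so (2,4) = 83.
Row 2 needs 445; the known cells sum to 349, so (2,5) = 96.
Using row 4: 82 + 95 + 78 + 91 + ? → (4,5) = 445 − 346 = 99.
Column 4: 94 + 83 + 91 + 80 + ? = 445, so (3,4) = 97.
The remaining cell in column 5 is (3,5) = 445 − 360 = 85.

85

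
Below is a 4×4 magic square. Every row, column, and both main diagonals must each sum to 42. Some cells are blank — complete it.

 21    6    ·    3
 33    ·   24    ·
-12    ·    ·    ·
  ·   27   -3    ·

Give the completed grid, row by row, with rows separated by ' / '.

21 6 12 3 / 33 -6 24 -9 / -12 15 9 30 / 0 27 -3 18

Row 1 must total 42; the given cells sum to 30, so (1,3) = 12.
Using column 1: 21 + 33 + (-12) + ? → (4,1) = 42 − 42 = 0.
Column 3 needs 42; the known cells sum to 33, so (3,3) = 9.
Anti-diagonal must total 42; the given cells sum to 27, so (3,2) = 15.
Row 3 must total 42; the given cells sum to 12, so (3,4) = 30.
The remaining cell in row 4 is (4,4) = 42 − 24 = 18.
From column 2, 42 − (6 + 15 + 27) gives (2,2) = -6.
From column 4, 42 − (3 + 30 + 18) gives (2,4) = -9.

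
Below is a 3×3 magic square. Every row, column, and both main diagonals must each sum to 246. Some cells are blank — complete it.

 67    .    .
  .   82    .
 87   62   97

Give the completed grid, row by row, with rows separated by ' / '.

Column 1 needs 246; the known cells sum to 154, so (2,1) = 92.
Using column 2: 82 + 62 + ? → (1,2) = 246 − 144 = 102.
From anti-diagonal, 246 − (82 + 87) gives (1,3) = 77.
Row 2 must total 246; the given cells sum to 174, so (2,3) = 72.

67 102 77 / 92 82 72 / 87 62 97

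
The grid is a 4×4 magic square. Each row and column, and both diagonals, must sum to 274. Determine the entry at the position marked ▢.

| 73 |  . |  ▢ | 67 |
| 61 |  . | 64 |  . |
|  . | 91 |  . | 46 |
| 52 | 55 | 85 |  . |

76

Row 4 must total 274; the given cells sum to 192, so (4,4) = 82.
Column 1: 73 + 61 + 52 + ? = 274, so (3,1) = 88.
From column 4, 274 − (67 + 46 + 82) gives (2,4) = 79.
The remaining cell in row 2 is (2,2) = 274 − 204 = 70.
From row 3, 274 − (88 + 91 + 46) gives (3,3) = 49.
Column 2 must total 274; the given cells sum to 216, so (1,2) = 58.
From column 3, 274 − (64 + 49 + 85) gives (1,3) = 76.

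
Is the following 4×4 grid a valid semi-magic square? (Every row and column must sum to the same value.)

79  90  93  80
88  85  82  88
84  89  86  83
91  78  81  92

Row 1: 79 + 90 + 93 + 80 = 342.
Row 2: 88 + 85 + 82 + 88 = 343.
Row 3: 84 + 89 + 86 + 83 = 342.
Row 4: 91 + 78 + 81 + 92 = 342.
Column 1: 79 + 88 + 84 + 91 = 342.
Column 2: 90 + 85 + 89 + 78 = 342.
Column 3: 93 + 82 + 86 + 81 = 342.
Column 4: 80 + 88 + 83 + 92 = 343.

No — column 2 sums to 342 but column 4 sums to 343.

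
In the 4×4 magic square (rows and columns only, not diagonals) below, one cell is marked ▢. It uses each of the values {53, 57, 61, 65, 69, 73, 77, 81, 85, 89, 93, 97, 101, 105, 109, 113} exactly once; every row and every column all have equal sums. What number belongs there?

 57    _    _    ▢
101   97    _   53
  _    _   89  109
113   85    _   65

The 16 entries sum to 1328, so each line sums to 1328/4 = 332.
Using row 2: 101 + 97 + 53 + ? → (2,3) = 332 − 251 = 81.
The remaining cell in row 4 is (4,3) = 332 − 263 = 69.
Column 1: 57 + 101 + 113 + ? = 332, so (3,1) = 61.
Column 3 must total 332; the given cells sum to 239, so (1,3) = 93.
Using column 4: 53 + 109 + 65 + ? → (1,4) = 332 − 227 = 105.

105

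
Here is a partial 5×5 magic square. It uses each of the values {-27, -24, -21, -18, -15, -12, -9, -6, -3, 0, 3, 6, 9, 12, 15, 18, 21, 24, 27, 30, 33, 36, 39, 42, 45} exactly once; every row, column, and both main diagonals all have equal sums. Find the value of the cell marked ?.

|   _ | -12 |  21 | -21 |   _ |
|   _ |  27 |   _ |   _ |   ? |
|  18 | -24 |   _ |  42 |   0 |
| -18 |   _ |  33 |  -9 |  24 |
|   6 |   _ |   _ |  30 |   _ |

36

The 25 entries sum to 225, so each line sums to 225/5 = 45.
Row 3 must total 45; the given cells sum to 36, so (3,3) = 9.
Using row 4: -18 + 33 + (-9) + 24 + ? → (4,2) = 45 − 30 = 15.
From column 2, 45 − (-12 + 27 + (-24) + 15) gives (5,2) = 39.
Using column 4: -21 + 42 + (-9) + 30 + ? → (2,4) = 45 − 42 = 3.
The remaining cell in anti-diagonal is (1,5) = 45 − 33 = 12.
The remaining cell in row 1 is (1,1) = 45 − 0 = 45.
From column 1, 45 − (45 + 18 + (-18) + 6) gives (2,1) = -6.
Main diagonal: 45 + 27 + 9 + (-9) + ? = 45, so (5,5) = -27.
Using row 5: 6 + 39 + 30 + (-27) + ? → (5,3) = 45 − 48 = -3.
Using column 3: 21 + 9 + 33 + (-3) + ? → (2,3) = 45 − 60 = -15.
Column 5 needs 45; the known cells sum to 9, so (2,5) = 36.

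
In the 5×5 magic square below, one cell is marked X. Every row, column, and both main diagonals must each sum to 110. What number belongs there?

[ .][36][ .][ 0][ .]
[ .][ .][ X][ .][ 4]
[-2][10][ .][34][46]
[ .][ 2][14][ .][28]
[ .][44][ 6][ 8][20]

The remaining cell in row 3 is (3,3) = 110 − 88 = 22.
Using row 5: 44 + 6 + 8 + 20 + ? → (5,1) = 110 − 78 = 32.
Column 2 must total 110; the given cells sum to 92, so (2,2) = 18.
Using column 5: 4 + 46 + 28 + 20 + ? → (1,5) = 110 − 98 = 12.
Anti-diagonal must total 110; the given cells sum to 68, so (2,4) = 42.
Using column 4: 0 + 42 + 34 + 8 + ? → (4,4) = 110 − 84 = 26.
Main diagonal: 18 + 22 + 26 + 20 + ? = 110, so (1,1) = 24.
Row 1: 24 + 36 + 0 + 12 + ? = 110, so (1,3) = 38.
Using row 4: 2 + 14 + 26 + 28 + ? → (4,1) = 110 − 70 = 40.
Column 1: 24 + (-2) + 40 + 32 + ? = 110, so (2,1) = 16.
The remaining cell in column 3 is (2,3) = 110 − 80 = 30.

30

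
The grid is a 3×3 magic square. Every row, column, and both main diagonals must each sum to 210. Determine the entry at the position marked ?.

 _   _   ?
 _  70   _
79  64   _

Using row 3: 79 + 64 + ? → (3,3) = 210 − 143 = 67.
Column 2 must total 210; the given cells sum to 134, so (1,2) = 76.
Main diagonal: 70 + 67 + ? = 210, so (1,1) = 73.
Anti-diagonal must total 210; the given cells sum to 149, so (1,3) = 61.

61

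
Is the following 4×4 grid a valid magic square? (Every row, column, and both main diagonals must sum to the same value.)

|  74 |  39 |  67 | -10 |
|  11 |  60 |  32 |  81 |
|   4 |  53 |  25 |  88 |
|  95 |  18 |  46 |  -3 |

No — row 3 sums to 170 but row 4 sums to 156.

Row 1: 74 + 39 + 67 + (-10) = 170.
Row 2: 11 + 60 + 32 + 81 = 184.
Row 3: 4 + 53 + 25 + 88 = 170.
Row 4: 95 + 18 + 46 + (-3) = 156.
Column 1: 74 + 11 + 4 + 95 = 184.
Column 2: 39 + 60 + 53 + 18 = 170.
Column 3: 67 + 32 + 25 + 46 = 170.
Column 4: -10 + 81 + 88 + (-3) = 156.
Main diagonal: 74 + 60 + 25 + (-3) = 156.
Anti-diagonal: -10 + 32 + 53 + 95 = 170.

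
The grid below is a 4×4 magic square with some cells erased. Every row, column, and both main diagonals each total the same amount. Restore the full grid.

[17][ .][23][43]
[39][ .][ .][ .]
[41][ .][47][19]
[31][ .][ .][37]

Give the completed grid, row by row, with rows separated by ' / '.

Column 1 is already complete: 17 + 39 + 41 + 31 = 128, so that is the magic constant.
The remaining cell in row 1 is (1,2) = 128 − 83 = 45.
Row 3: 41 + 47 + 19 + ? = 128, so (3,2) = 21.
From column 4, 128 − (43 + 19 + 37) gives (2,4) = 29.
Main diagonal needs 128; the known cells sum to 101, so (2,2) = 27.
Anti-diagonal must total 128; the given cells sum to 95, so (2,3) = 33.
The remaining cell in column 2 is (4,2) = 128 − 93 = 35.
Column 3: 23 + 33 + 47 + ? = 128, so (4,3) = 25.

17 45 23 43 / 39 27 33 29 / 41 21 47 19 / 31 35 25 37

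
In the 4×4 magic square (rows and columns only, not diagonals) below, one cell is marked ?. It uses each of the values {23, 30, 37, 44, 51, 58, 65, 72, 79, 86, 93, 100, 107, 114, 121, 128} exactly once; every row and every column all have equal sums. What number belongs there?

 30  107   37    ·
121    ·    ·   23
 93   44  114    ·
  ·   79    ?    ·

65

The 16 entries sum to 1208, so each line sums to 1208/4 = 302.
From row 1, 302 − (30 + 107 + 37) gives (1,4) = 128.
Row 3 needs 302; the known cells sum to 251, so (3,4) = 51.
Column 1: 30 + 121 + 93 + ? = 302, so (4,1) = 58.
Using column 2: 107 + 44 + 79 + ? → (2,2) = 302 − 230 = 72.
Using column 4: 128 + 23 + 51 + ? → (4,4) = 302 − 202 = 100.
The remaining cell in row 2 is (2,3) = 302 − 216 = 86.
Row 4 must total 302; the given cells sum to 237, so (4,3) = 65.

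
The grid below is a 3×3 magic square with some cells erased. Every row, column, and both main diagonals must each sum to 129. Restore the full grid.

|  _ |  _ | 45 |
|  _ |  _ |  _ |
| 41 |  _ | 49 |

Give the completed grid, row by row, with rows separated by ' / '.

37 47 45 / 51 43 35 / 41 39 49

Row 3: 41 + 49 + ? = 129, so (3,2) = 39.
Column 3: 45 + 49 + ? = 129, so (2,3) = 35.
Anti-diagonal: 45 + 41 + ? = 129, so (2,2) = 43.
Row 2 must total 129; the given cells sum to 78, so (2,1) = 51.
Column 1 needs 129; the known cells sum to 92, so (1,1) = 37.
The remaining cell in column 2 is (1,2) = 129 − 82 = 47.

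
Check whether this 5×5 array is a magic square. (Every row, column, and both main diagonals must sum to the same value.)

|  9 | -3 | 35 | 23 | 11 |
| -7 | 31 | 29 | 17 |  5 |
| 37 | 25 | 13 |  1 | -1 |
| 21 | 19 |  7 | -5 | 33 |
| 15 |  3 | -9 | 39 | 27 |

Row 1: 9 + (-3) + 35 + 23 + 11 = 75.
Row 2: -7 + 31 + 29 + 17 + 5 = 75.
Row 3: 37 + 25 + 13 + 1 + (-1) = 75.
Row 4: 21 + 19 + 7 + (-5) + 33 = 75.
Row 5: 15 + 3 + (-9) + 39 + 27 = 75.
Column 1: 9 + (-7) + 37 + 21 + 15 = 75.
Column 2: -3 + 31 + 25 + 19 + 3 = 75.
Column 3: 35 + 29 + 13 + 7 + (-9) = 75.
Column 4: 23 + 17 + 1 + (-5) + 39 = 75.
Column 5: 11 + 5 + (-1) + 33 + 27 = 75.
Main diagonal: 9 + 31 + 13 + (-5) + 27 = 75.
Anti-diagonal: 11 + 17 + 13 + 19 + 15 = 75.
All lines sum to 75.

Yes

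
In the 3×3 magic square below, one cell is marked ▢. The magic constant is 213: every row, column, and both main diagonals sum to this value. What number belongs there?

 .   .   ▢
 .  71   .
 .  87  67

Row 3 must total 213; the given cells sum to 154, so (3,1) = 59.
Column 2 needs 213; the known cells sum to 158, so (1,2) = 55.
Main diagonal must total 213; the given cells sum to 138, so (1,1) = 75.
From anti-diagonal, 213 − (71 + 59) gives (1,3) = 83.

83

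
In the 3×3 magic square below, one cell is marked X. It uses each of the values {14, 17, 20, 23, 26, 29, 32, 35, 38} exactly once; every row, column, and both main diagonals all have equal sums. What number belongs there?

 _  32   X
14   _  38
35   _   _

17

The 9 entries sum to 234, so each line sums to 234/3 = 78.
From row 2, 78 − (14 + 38) gives (2,2) = 26.
Column 1 needs 78; the known cells sum to 49, so (1,1) = 29.
The remaining cell in column 2 is (3,2) = 78 − 58 = 20.
Main diagonal needs 78; the known cells sum to 55, so (3,3) = 23.
Anti-diagonal needs 78; the known cells sum to 61, so (1,3) = 17.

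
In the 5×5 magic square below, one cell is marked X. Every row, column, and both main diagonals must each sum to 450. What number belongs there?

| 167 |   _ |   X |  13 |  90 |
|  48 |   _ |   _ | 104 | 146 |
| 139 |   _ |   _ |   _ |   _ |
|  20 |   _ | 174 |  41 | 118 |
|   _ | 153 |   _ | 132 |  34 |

111

Row 4 must total 450; the given cells sum to 353, so (4,2) = 97.
The remaining cell in column 1 is (5,1) = 450 − 374 = 76.
From column 4, 450 − (13 + 104 + 41 + 132) gives (3,4) = 160.
Column 5: 90 + 146 + 118 + 34 + ? = 450, so (3,5) = 62.
Using anti-diagonal: 90 + 104 + 97 + 76 + ? → (3,3) = 450 − 367 = 83.
Using row 3: 139 + 83 + 160 + 62 + ? → (3,2) = 450 − 444 = 6.
Row 5 must total 450; the given cells sum to 395, so (5,3) = 55.
The remaining cell in main diagonal is (2,2) = 450 − 325 = 125.
The remaining cell in row 2 is (2,3) = 450 − 423 = 27.
The remaining cell in column 2 is (1,2) = 450 − 381 = 69.
From column 3, 450 − (27 + 83 + 174 + 55) gives (1,3) = 111.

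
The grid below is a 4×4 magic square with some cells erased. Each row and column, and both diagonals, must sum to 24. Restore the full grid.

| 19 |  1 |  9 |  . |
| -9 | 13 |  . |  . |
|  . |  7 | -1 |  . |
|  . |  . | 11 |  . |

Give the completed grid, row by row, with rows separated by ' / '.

19 1 9 -5 / -9 13 5 15 / -3 7 -1 21 / 17 3 11 -7

Row 1 must total 24; the given cells sum to 29, so (1,4) = -5.
Column 2 needs 24; the known cells sum to 21, so (4,2) = 3.
Column 3 needs 24; the known cells sum to 19, so (2,3) = 5.
From main diagonal, 24 − (19 + 13 + (-1)) gives (4,4) = -7.
From anti-diagonal, 24 − (-5 + 5 + 7) gives (4,1) = 17.
From row 2, 24 − (-9 + 13 + 5) gives (2,4) = 15.
Column 1 must total 24; the given cells sum to 27, so (3,1) = -3.
The remaining cell in column 4 is (3,4) = 24 − 3 = 21.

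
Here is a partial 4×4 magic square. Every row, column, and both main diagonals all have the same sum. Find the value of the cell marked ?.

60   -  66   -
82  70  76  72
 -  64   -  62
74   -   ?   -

Row 2 is complete and sums to 300; that is the magic constant.
Column 1 needs 300; the known cells sum to 216, so (3,1) = 84.
From anti-diagonal, 300 − (76 + 64 + 74) gives (1,4) = 86.
From row 1, 300 − (60 + 66 + 86) gives (1,2) = 88.
Row 3 needs 300; the known cells sum to 210, so (3,3) = 90.
Column 2 must total 300; the given cells sum to 222, so (4,2) = 78.
Using column 3: 66 + 76 + 90 + ? → (4,3) = 300 − 232 = 68.

68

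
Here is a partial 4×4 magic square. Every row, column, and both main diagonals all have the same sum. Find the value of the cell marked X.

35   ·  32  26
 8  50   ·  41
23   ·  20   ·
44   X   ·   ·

Column 1 is complete and sums to 110; that is the magic constant.
The remaining cell in row 1 is (1,2) = 110 − 93 = 17.
The remaining cell in row 2 is (2,3) = 110 − 99 = 11.
Column 3 needs 110; the known cells sum to 63, so (4,3) = 47.
The remaining cell in main diagonal is (4,4) = 110 − 105 = 5.
Using anti-diagonal: 26 + 11 + 44 + ? → (3,2) = 110 − 81 = 29.
The remaining cell in row 3 is (3,4) = 110 − 72 = 38.
Row 4 needs 110; the known cells sum to 96, so (4,2) = 14.

14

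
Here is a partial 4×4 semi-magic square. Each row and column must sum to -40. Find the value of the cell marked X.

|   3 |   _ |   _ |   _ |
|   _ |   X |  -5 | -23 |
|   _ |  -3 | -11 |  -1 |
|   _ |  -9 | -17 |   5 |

The remaining cell in row 3 is (3,1) = -40 − (-15) = -25.
Row 4 needs -40; the known cells sum to -21, so (4,1) = -19.
Column 1 needs -40; the known cells sum to -41, so (2,1) = 1.
Column 3 must total -40; the given cells sum to -33, so (1,3) = -7.
Using column 4: -23 + (-1) + 5 + ? → (1,4) = -40 − (-19) = -21.
From row 1, -40 − (3 + (-7) + (-21)) gives (1,2) = -15.
Using row 2: 1 + (-5) + (-23) + ? → (2,2) = -40 − (-27) = -13.

-13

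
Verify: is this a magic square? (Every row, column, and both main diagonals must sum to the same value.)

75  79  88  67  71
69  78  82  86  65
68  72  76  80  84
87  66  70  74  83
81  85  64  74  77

Row 1: 75 + 79 + 88 + 67 + 71 = 380.
Row 2: 69 + 78 + 82 + 86 + 65 = 380.
Row 3: 68 + 72 + 76 + 80 + 84 = 380.
Row 4: 87 + 66 + 70 + 74 + 83 = 380.
Row 5: 81 + 85 + 64 + 74 + 77 = 381.
Column 1: 75 + 69 + 68 + 87 + 81 = 380.
Column 2: 79 + 78 + 72 + 66 + 85 = 380.
Column 3: 88 + 82 + 76 + 70 + 64 = 380.
Column 4: 67 + 86 + 80 + 74 + 74 = 381.
Column 5: 71 + 65 + 84 + 83 + 77 = 380.
Main diagonal: 75 + 78 + 76 + 74 + 77 = 380.
Anti-diagonal: 71 + 86 + 76 + 66 + 81 = 380.

No — row 1 sums to 380 but row 5 sums to 381.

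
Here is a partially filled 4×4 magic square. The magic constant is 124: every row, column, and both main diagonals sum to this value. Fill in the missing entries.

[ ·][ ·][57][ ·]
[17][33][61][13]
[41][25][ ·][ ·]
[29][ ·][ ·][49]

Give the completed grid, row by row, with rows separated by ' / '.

Column 1 must total 124; the given cells sum to 87, so (1,1) = 37.
Main diagonal must total 124; the given cells sum to 119, so (3,3) = 5.
Using anti-diagonal: 61 + 25 + 29 + ? → (1,4) = 124 − 115 = 9.
Row 1 needs 124; the known cells sum to 103, so (1,2) = 21.
Using row 3: 41 + 25 + 5 + ? → (3,4) = 124 − 71 = 53.
Column 2: 21 + 33 + 25 + ? = 124, so (4,2) = 45.
Column 3 needs 124; the known cells sum to 123, so (4,3) = 1.

37 21 57 9 / 17 33 61 13 / 41 25 5 53 / 29 45 1 49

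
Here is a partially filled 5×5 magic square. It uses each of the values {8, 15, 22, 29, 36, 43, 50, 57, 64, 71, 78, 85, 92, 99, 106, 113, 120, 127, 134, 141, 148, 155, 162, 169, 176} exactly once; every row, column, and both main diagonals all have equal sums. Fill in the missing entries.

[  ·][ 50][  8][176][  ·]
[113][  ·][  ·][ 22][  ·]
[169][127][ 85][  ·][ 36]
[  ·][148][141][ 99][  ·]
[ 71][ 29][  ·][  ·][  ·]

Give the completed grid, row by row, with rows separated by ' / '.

92 50 8 176 134 / 113 106 64 22 155 / 169 127 85 43 36 / 15 148 141 99 57 / 71 29 162 120 78

The 25 entries sum to 2300, so each line sums to 2300/5 = 460.
Row 3: 169 + 127 + 85 + 36 + ? = 460, so (3,4) = 43.
From column 2, 460 − (50 + 127 + 148 + 29) gives (2,2) = 106.
Using column 4: 176 + 22 + 43 + 99 + ? → (5,4) = 460 − 340 = 120.
Anti-diagonal needs 460; the known cells sum to 326, so (1,5) = 134.
Using row 1: 50 + 8 + 176 + 134 + ? → (1,1) = 460 − 368 = 92.
The remaining cell in column 1 is (4,1) = 460 − 445 = 15.
Main diagonal needs 460; the known cells sum to 382, so (5,5) = 78.
Using row 4: 15 + 148 + 141 + 99 + ? → (4,5) = 460 − 403 = 57.
Row 5 must total 460; the given cells sum to 298, so (5,3) = 162.
Column 3: 8 + 85 + 141 + 162 + ? = 460, so (2,3) = 64.
Column 5 needs 460; the known cells sum to 305, so (2,5) = 155.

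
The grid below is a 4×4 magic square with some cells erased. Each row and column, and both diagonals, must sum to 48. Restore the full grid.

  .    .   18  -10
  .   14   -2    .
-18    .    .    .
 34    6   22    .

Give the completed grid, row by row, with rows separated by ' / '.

38 2 18 -10 / -6 14 -2 42 / -18 26 10 30 / 34 6 22 -14

Row 4 needs 48; the known cells sum to 62, so (4,4) = -14.
From column 3, 48 − (18 + (-2) + 22) gives (3,3) = 10.
Using main diagonal: 14 + 10 + (-14) + ? → (1,1) = 48 − 10 = 38.
Anti-diagonal: -10 + (-2) + 34 + ? = 48, so (3,2) = 26.
Row 1: 38 + 18 + (-10) + ? = 48, so (1,2) = 2.
From row 3, 48 − (-18 + 26 + 10) gives (3,4) = 30.
Using column 1: 38 + (-18) + 34 + ? → (2,1) = 48 − 54 = -6.
The remaining cell in column 4 is (2,4) = 48 − 6 = 42.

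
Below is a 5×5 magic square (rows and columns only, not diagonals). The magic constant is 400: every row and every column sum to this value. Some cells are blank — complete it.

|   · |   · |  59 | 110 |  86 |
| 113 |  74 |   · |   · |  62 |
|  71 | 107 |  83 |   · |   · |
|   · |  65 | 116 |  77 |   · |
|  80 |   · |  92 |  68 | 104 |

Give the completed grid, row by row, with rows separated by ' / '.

47 98 59 110 86 / 113 74 50 101 62 / 71 107 83 44 95 / 89 65 116 77 53 / 80 56 92 68 104

Using row 5: 80 + 92 + 68 + 104 + ? → (5,2) = 400 − 344 = 56.
From column 2, 400 − (74 + 107 + 65 + 56) gives (1,2) = 98.
Column 3 must total 400; the given cells sum to 350, so (2,3) = 50.
Row 1 needs 400; the known cells sum to 353, so (1,1) = 47.
Row 2 needs 400; the known cells sum to 299, so (2,4) = 101.
The remaining cell in column 1 is (4,1) = 400 − 311 = 89.
The remaining cell in column 4 is (3,4) = 400 − 356 = 44.
The remaining cell in row 3 is (3,5) = 400 − 305 = 95.
From row 4, 400 − (89 + 65 + 116 + 77) gives (4,5) = 53.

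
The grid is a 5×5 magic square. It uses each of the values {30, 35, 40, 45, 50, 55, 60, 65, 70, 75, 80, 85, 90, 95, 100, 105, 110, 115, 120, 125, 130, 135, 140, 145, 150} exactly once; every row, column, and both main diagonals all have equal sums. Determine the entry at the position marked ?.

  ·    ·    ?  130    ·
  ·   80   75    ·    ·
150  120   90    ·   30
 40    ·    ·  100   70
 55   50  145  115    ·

35

The 25 entries sum to 2250, so each line sums to 2250/5 = 450.
Using row 3: 150 + 120 + 90 + 30 + ? → (3,4) = 450 − 390 = 60.
Row 5 must total 450; the given cells sum to 365, so (5,5) = 85.
Column 4: 130 + 60 + 100 + 115 + ? = 450, so (2,4) = 45.
Using main diagonal: 80 + 90 + 100 + 85 + ? → (1,1) = 450 − 355 = 95.
Column 1: 95 + 150 + 40 + 55 + ? = 450, so (2,1) = 110.
Row 2 must total 450; the given cells sum to 310, so (2,5) = 140.
Using column 5: 140 + 30 + 70 + 85 + ? → (1,5) = 450 − 325 = 125.
Anti-diagonal: 125 + 45 + 90 + 55 + ? = 450, so (4,2) = 135.
Row 4 must total 450; the given cells sum to 345, so (4,3) = 105.
Using column 2: 80 + 120 + 135 + 50 + ? → (1,2) = 450 − 385 = 65.
The remaining cell in column 3 is (1,3) = 450 − 415 = 35.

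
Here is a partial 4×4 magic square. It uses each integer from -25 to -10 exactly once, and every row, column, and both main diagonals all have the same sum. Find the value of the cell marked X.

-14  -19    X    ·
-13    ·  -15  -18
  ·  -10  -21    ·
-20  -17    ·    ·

-12

The entries are -25 through -10, which sum to -280, so each line sums to -280/4 = -70.
Using row 2: -13 + (-15) + (-18) + ? → (2,2) = -70 − (-46) = -24.
Column 1: -14 + (-13) + (-20) + ? = -70, so (3,1) = -23.
Main diagonal must total -70; the given cells sum to -59, so (4,4) = -11.
The remaining cell in anti-diagonal is (1,4) = -70 − (-45) = -25.
Row 1: -14 + (-19) + (-25) + ? = -70, so (1,3) = -12.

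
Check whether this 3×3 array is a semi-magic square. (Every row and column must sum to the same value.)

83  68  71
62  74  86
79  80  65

No — column 1 sums to 224 but row 1 sums to 222.

Row 1: 83 + 68 + 71 = 222.
Row 2: 62 + 74 + 86 = 222.
Row 3: 79 + 80 + 65 = 224.
Column 1: 83 + 62 + 79 = 224.
Column 2: 68 + 74 + 80 = 222.
Column 3: 71 + 86 + 65 = 222.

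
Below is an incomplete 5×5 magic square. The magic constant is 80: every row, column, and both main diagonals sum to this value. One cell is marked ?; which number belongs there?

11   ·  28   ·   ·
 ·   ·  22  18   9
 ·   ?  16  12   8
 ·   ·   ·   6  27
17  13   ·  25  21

20

Using row 5: 17 + 13 + 25 + 21 + ? → (5,3) = 80 − 76 = 4.
Column 3 needs 80; the known cells sum to 70, so (4,3) = 10.
The remaining cell in column 4 is (1,4) = 80 − 61 = 19.
Column 5: 9 + 8 + 27 + 21 + ? = 80, so (1,5) = 15.
From main diagonal, 80 − (11 + 16 + 6 + 21) gives (2,2) = 26.
From anti-diagonal, 80 − (15 + 18 + 16 + 17) gives (4,2) = 14.
From row 1, 80 − (11 + 28 + 19 + 15) gives (1,2) = 7.
Row 2: 26 + 22 + 18 + 9 + ? = 80, so (2,1) = 5.
Row 4: 14 + 10 + 6 + 27 + ? = 80, so (4,1) = 23.
Column 1 must total 80; the given cells sum to 56, so (3,1) = 24.
Column 2 must total 80; the given cells sum to 60, so (3,2) = 20.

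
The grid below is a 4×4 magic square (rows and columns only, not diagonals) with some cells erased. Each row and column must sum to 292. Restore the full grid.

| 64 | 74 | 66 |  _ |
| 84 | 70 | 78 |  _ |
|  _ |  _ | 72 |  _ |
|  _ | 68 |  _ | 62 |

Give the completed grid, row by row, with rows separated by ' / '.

64 74 66 88 / 84 70 78 60 / 58 80 72 82 / 86 68 76 62

Row 1: 64 + 74 + 66 + ? = 292, so (1,4) = 88.
Row 2 needs 292; the known cells sum to 232, so (2,4) = 60.
From column 2, 292 − (74 + 70 + 68) gives (3,2) = 80.
Using column 3: 66 + 78 + 72 + ? → (4,3) = 292 − 216 = 76.
The remaining cell in column 4 is (3,4) = 292 − 210 = 82.
From row 3, 292 − (80 + 72 + 82) gives (3,1) = 58.
The remaining cell in row 4 is (4,1) = 292 − 206 = 86.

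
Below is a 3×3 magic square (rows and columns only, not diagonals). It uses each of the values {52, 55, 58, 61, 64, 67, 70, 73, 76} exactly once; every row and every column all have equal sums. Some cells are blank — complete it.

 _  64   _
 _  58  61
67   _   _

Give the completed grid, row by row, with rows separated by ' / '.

52 64 76 / 73 58 61 / 67 70 55

The 9 entries sum to 576, so each line sums to 576/3 = 192.
Row 2 needs 192; the known cells sum to 119, so (2,1) = 73.
Column 1: 73 + 67 + ? = 192, so (1,1) = 52.
Column 2 must total 192; the given cells sum to 122, so (3,2) = 70.
Row 1 needs 192; the known cells sum to 116, so (1,3) = 76.
The remaining cell in row 3 is (3,3) = 192 − 137 = 55.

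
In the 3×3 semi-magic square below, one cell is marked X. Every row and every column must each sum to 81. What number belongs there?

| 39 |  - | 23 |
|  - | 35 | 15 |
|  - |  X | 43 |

27

The remaining cell in row 1 is (1,2) = 81 − 62 = 19.
The remaining cell in row 2 is (2,1) = 81 − 50 = 31.
Column 1: 39 + 31 + ? = 81, so (3,1) = 11.
Using column 2: 19 + 35 + ? → (3,2) = 81 − 54 = 27.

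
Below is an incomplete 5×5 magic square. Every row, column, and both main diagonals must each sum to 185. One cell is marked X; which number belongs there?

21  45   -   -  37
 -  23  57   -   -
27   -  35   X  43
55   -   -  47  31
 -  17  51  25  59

19

From row 5, 185 − (17 + 51 + 25 + 59) gives (5,1) = 33.
Using column 1: 21 + 27 + 55 + 33 + ? → (2,1) = 185 − 136 = 49.
Column 5 must total 185; the given cells sum to 170, so (2,5) = 15.
Row 2 needs 185; the known cells sum to 144, so (2,4) = 41.
Anti-diagonal needs 185; the known cells sum to 146, so (4,2) = 39.
Row 4 needs 185; the known cells sum to 172, so (4,3) = 13.
Column 2 needs 185; the known cells sum to 124, so (3,2) = 61.
Column 3 needs 185; the known cells sum to 156, so (1,3) = 29.
Row 1 must total 185; the given cells sum to 132, so (1,4) = 53.
Using row 3: 27 + 61 + 35 + 43 + ? → (3,4) = 185 − 166 = 19.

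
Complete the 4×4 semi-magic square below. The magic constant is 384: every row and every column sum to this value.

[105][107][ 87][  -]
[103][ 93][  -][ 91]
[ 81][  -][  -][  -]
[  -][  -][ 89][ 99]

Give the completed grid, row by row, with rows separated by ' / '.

The remaining cell in row 1 is (1,4) = 384 − 299 = 85.
The remaining cell in row 2 is (2,3) = 384 − 287 = 97.
Column 1 needs 384; the known cells sum to 289, so (4,1) = 95.
Column 3 must total 384; the given cells sum to 273, so (3,3) = 111.
Column 4: 85 + 91 + 99 + ? = 384, so (3,4) = 109.
Row 3 must total 384; the given cells sum to 301, so (3,2) = 83.
Row 4 must total 384; the given cells sum to 283, so (4,2) = 101.

105 107 87 85 / 103 93 97 91 / 81 83 111 109 / 95 101 89 99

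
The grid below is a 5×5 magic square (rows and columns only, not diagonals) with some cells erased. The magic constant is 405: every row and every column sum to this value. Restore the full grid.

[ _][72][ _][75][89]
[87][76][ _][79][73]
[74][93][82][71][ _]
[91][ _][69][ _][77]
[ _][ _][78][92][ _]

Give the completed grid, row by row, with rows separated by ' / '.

Row 2 needs 405; the known cells sum to 315, so (2,3) = 90.
Row 3 must total 405; the given cells sum to 320, so (3,5) = 85.
From column 3, 405 − (90 + 82 + 69 + 78) gives (1,3) = 86.
From column 4, 405 − (75 + 79 + 71 + 92) gives (4,4) = 88.
The remaining cell in column 5 is (5,5) = 405 − 324 = 81.
Row 1 must total 405; the given cells sum to 322, so (1,1) = 83.
Using row 4: 91 + 69 + 88 + 77 + ? → (4,2) = 405 − 325 = 80.
From column 1, 405 − (83 + 87 + 74 + 91) gives (5,1) = 70.
The remaining cell in column 2 is (5,2) = 405 − 321 = 84.

83 72 86 75 89 / 87 76 90 79 73 / 74 93 82 71 85 / 91 80 69 88 77 / 70 84 78 92 81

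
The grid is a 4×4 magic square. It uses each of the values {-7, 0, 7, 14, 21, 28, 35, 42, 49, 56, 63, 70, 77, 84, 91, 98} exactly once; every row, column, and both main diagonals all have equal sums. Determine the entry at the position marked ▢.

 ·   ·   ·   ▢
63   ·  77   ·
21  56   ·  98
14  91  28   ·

35

The 16 entries sum to 728, so each line sums to 728/4 = 182.
From row 3, 182 − (21 + 56 + 98) gives (3,3) = 7.
Row 4: 14 + 91 + 28 + ? = 182, so (4,4) = 49.
Using column 1: 63 + 21 + 14 + ? → (1,1) = 182 − 98 = 84.
Column 3 must total 182; the given cells sum to 112, so (1,3) = 70.
The remaining cell in main diagonal is (2,2) = 182 − 140 = 42.
The remaining cell in anti-diagonal is (1,4) = 182 − 147 = 35.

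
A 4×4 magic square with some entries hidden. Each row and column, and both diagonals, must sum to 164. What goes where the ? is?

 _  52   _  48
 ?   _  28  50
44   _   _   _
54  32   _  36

40

Row 4 needs 164; the known cells sum to 122, so (4,3) = 42.
Column 4 must total 164; the given cells sum to 134, so (3,4) = 30.
From anti-diagonal, 164 − (48 + 28 + 54) gives (3,2) = 34.
The remaining cell in row 3 is (3,3) = 164 − 108 = 56.
Using column 2: 52 + 34 + 32 + ? → (2,2) = 164 − 118 = 46.
The remaining cell in column 3 is (1,3) = 164 − 126 = 38.
From main diagonal, 164 − (46 + 56 + 36) gives (1,1) = 26.
The remaining cell in row 2 is (2,1) = 164 − 124 = 40.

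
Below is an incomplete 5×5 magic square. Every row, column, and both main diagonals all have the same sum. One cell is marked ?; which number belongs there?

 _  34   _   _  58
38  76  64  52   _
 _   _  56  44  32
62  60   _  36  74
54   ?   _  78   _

Anti-diagonal is complete and sums to 280; that is the magic constant.
Row 2 needs 280; the known cells sum to 230, so (2,5) = 50.
Using row 4: 62 + 60 + 36 + 74 + ? → (4,3) = 280 − 232 = 48.
The remaining cell in column 4 is (1,4) = 280 − 210 = 70.
The remaining cell in column 5 is (5,5) = 280 − 214 = 66.
The remaining cell in main diagonal is (1,1) = 280 − 234 = 46.
Row 1 needs 280; the known cells sum to 208, so (1,3) = 72.
Column 1: 46 + 38 + 62 + 54 + ? = 280, so (3,1) = 80.
Column 3: 72 + 64 + 56 + 48 + ? = 280, so (5,3) = 40.
From row 3, 280 − (80 + 56 + 44 + 32) gives (3,2) = 68.
Row 5 must total 280; the given cells sum to 238, so (5,2) = 42.

42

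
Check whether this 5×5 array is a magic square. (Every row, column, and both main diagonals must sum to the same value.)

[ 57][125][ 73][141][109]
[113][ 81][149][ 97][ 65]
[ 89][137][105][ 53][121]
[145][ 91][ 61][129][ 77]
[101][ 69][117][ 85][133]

Row 1: 57 + 125 + 73 + 141 + 109 = 505.
Row 2: 113 + 81 + 149 + 97 + 65 = 505.
Row 3: 89 + 137 + 105 + 53 + 121 = 505.
Row 4: 145 + 91 + 61 + 129 + 77 = 503.
Row 5: 101 + 69 + 117 + 85 + 133 = 505.
Column 1: 57 + 113 + 89 + 145 + 101 = 505.
Column 2: 125 + 81 + 137 + 91 + 69 = 503.
Column 3: 73 + 149 + 105 + 61 + 117 = 505.
Column 4: 141 + 97 + 53 + 129 + 85 = 505.
Column 5: 109 + 65 + 121 + 77 + 133 = 505.
Main diagonal: 57 + 81 + 105 + 129 + 133 = 505.
Anti-diagonal: 109 + 97 + 105 + 91 + 101 = 503.

No — anti-diagonal sums to 503 but column 1 sums to 505.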